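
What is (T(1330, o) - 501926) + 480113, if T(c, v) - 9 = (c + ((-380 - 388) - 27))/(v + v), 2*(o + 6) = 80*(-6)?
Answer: -10728103/492 ≈ -21805.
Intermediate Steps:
o = -246 (o = -6 + (80*(-6))/2 = -6 + (½)*(-480) = -6 - 240 = -246)
T(c, v) = 9 + (-795 + c)/(2*v) (T(c, v) = 9 + (c + ((-380 - 388) - 27))/(v + v) = 9 + (c + (-768 - 27))/((2*v)) = 9 + (c - 795)*(1/(2*v)) = 9 + (-795 + c)*(1/(2*v)) = 9 + (-795 + c)/(2*v))
(T(1330, o) - 501926) + 480113 = ((½)*(-795 + 1330 + 18*(-246))/(-246) - 501926) + 480113 = ((½)*(-1/246)*(-795 + 1330 - 4428) - 501926) + 480113 = ((½)*(-1/246)*(-3893) - 501926) + 480113 = (3893/492 - 501926) + 480113 = -246943699/492 + 480113 = -10728103/492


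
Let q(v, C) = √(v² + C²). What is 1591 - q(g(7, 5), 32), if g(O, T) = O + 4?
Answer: 1591 - √1145 ≈ 1557.2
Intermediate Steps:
g(O, T) = 4 + O
q(v, C) = √(C² + v²)
1591 - q(g(7, 5), 32) = 1591 - √(32² + (4 + 7)²) = 1591 - √(1024 + 11²) = 1591 - √(1024 + 121) = 1591 - √1145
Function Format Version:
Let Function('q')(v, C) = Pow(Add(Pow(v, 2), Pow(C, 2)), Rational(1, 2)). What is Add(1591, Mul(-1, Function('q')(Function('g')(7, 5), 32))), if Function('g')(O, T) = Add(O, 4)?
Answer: Add(1591, Mul(-1, Pow(1145, Rational(1, 2)))) ≈ 1557.2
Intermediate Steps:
Function('g')(O, T) = Add(4, O)
Function('q')(v, C) = Pow(Add(Pow(C, 2), Pow(v, 2)), Rational(1, 2))
Add(1591, Mul(-1, Function('q')(Function('g')(7, 5), 32))) = Add(1591, Mul(-1, Pow(Add(Pow(32, 2), Pow(Add(4, 7), 2)), Rational(1, 2)))) = Add(1591, Mul(-1, Pow(Add(1024, Pow(11, 2)), Rational(1, 2)))) = Add(1591, Mul(-1, Pow(Add(1024, 121), Rational(1, 2)))) = Add(1591, Mul(-1, Pow(1145, Rational(1, 2))))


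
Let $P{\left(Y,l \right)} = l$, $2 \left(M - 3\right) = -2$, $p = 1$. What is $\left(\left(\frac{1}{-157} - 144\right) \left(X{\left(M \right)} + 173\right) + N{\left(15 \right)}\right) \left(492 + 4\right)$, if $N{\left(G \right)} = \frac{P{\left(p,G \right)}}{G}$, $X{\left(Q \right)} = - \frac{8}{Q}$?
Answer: $- \frac{1895098944}{157} \approx -1.2071 \cdot 10^{7}$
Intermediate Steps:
$M = 2$ ($M = 3 + \frac{1}{2} \left(-2\right) = 3 - 1 = 2$)
$N{\left(G \right)} = 1$ ($N{\left(G \right)} = \frac{G}{G} = 1$)
$\left(\left(\frac{1}{-157} - 144\right) \left(X{\left(M \right)} + 173\right) + N{\left(15 \right)}\right) \left(492 + 4\right) = \left(\left(\frac{1}{-157} - 144\right) \left(- \frac{8}{2} + 173\right) + 1\right) \left(492 + 4\right) = \left(\left(- \frac{1}{157} - 144\right) \left(\left(-8\right) \frac{1}{2} + 173\right) + 1\right) 496 = \left(- \frac{22609 \left(-4 + 173\right)}{157} + 1\right) 496 = \left(\left(- \frac{22609}{157}\right) 169 + 1\right) 496 = \left(- \frac{3820921}{157} + 1\right) 496 = \left(- \frac{3820764}{157}\right) 496 = - \frac{1895098944}{157}$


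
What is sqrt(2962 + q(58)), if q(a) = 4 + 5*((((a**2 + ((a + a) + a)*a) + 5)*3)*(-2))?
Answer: 4*I*sqrt(25054) ≈ 633.14*I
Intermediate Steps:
q(a) = -146 - 120*a**2 (q(a) = 4 + 5*((((a**2 + (2*a + a)*a) + 5)*3)*(-2)) = 4 + 5*((((a**2 + (3*a)*a) + 5)*3)*(-2)) = 4 + 5*((((a**2 + 3*a**2) + 5)*3)*(-2)) = 4 + 5*(((4*a**2 + 5)*3)*(-2)) = 4 + 5*(((5 + 4*a**2)*3)*(-2)) = 4 + 5*((15 + 12*a**2)*(-2)) = 4 + 5*(-30 - 24*a**2) = 4 + (-150 - 120*a**2) = -146 - 120*a**2)
sqrt(2962 + q(58)) = sqrt(2962 + (-146 - 120*58**2)) = sqrt(2962 + (-146 - 120*3364)) = sqrt(2962 + (-146 - 403680)) = sqrt(2962 - 403826) = sqrt(-400864) = 4*I*sqrt(25054)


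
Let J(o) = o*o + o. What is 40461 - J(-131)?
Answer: 23431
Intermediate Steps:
J(o) = o + o**2 (J(o) = o**2 + o = o + o**2)
40461 - J(-131) = 40461 - (-131)*(1 - 131) = 40461 - (-131)*(-130) = 40461 - 1*17030 = 40461 - 17030 = 23431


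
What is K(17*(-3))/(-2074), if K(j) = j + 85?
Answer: -1/61 ≈ -0.016393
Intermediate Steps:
K(j) = 85 + j
K(17*(-3))/(-2074) = (85 + 17*(-3))/(-2074) = (85 - 51)*(-1/2074) = 34*(-1/2074) = -1/61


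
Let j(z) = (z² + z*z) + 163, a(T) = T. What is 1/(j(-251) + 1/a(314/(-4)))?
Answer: 157/19807903 ≈ 7.9261e-6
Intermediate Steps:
j(z) = 163 + 2*z² (j(z) = (z² + z²) + 163 = 2*z² + 163 = 163 + 2*z²)
1/(j(-251) + 1/a(314/(-4))) = 1/((163 + 2*(-251)²) + 1/(314/(-4))) = 1/((163 + 2*63001) + 1/(314*(-¼))) = 1/((163 + 126002) + 1/(-157/2)) = 1/(126165 - 2/157) = 1/(19807903/157) = 157/19807903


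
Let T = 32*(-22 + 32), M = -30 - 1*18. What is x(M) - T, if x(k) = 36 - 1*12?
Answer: -296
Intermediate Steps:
M = -48 (M = -30 - 18 = -48)
x(k) = 24 (x(k) = 36 - 12 = 24)
T = 320 (T = 32*10 = 320)
x(M) - T = 24 - 1*320 = 24 - 320 = -296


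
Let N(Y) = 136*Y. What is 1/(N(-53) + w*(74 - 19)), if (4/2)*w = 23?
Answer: -2/13151 ≈ -0.00015208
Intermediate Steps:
w = 23/2 (w = (1/2)*23 = 23/2 ≈ 11.500)
1/(N(-53) + w*(74 - 19)) = 1/(136*(-53) + 23*(74 - 19)/2) = 1/(-7208 + (23/2)*55) = 1/(-7208 + 1265/2) = 1/(-13151/2) = -2/13151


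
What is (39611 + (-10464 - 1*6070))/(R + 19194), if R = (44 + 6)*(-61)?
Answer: 23077/16144 ≈ 1.4294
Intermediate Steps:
R = -3050 (R = 50*(-61) = -3050)
(39611 + (-10464 - 1*6070))/(R + 19194) = (39611 + (-10464 - 1*6070))/(-3050 + 19194) = (39611 + (-10464 - 6070))/16144 = (39611 - 16534)*(1/16144) = 23077*(1/16144) = 23077/16144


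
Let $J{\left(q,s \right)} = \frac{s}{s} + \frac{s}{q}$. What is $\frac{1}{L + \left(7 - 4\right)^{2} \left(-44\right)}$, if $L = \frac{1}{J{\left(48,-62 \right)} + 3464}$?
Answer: $- \frac{83129}{32919060} \approx -0.0025253$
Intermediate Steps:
$J{\left(q,s \right)} = 1 + \frac{s}{q}$
$L = \frac{24}{83129}$ ($L = \frac{1}{\frac{48 - 62}{48} + 3464} = \frac{1}{\frac{1}{48} \left(-14\right) + 3464} = \frac{1}{- \frac{7}{24} + 3464} = \frac{1}{\frac{83129}{24}} = \frac{24}{83129} \approx 0.00028871$)
$\frac{1}{L + \left(7 - 4\right)^{2} \left(-44\right)} = \frac{1}{\frac{24}{83129} + \left(7 - 4\right)^{2} \left(-44\right)} = \frac{1}{\frac{24}{83129} + 3^{2} \left(-44\right)} = \frac{1}{\frac{24}{83129} + 9 \left(-44\right)} = \frac{1}{\frac{24}{83129} - 396} = \frac{1}{- \frac{32919060}{83129}} = - \frac{83129}{32919060}$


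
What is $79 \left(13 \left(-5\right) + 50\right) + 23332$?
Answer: $22147$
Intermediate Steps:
$79 \left(13 \left(-5\right) + 50\right) + 23332 = 79 \left(-65 + 50\right) + 23332 = 79 \left(-15\right) + 23332 = -1185 + 23332 = 22147$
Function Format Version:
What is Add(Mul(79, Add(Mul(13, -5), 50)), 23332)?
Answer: 22147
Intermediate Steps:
Add(Mul(79, Add(Mul(13, -5), 50)), 23332) = Add(Mul(79, Add(-65, 50)), 23332) = Add(Mul(79, -15), 23332) = Add(-1185, 23332) = 22147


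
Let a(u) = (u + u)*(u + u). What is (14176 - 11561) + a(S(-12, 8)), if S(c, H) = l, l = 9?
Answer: 2939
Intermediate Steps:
S(c, H) = 9
a(u) = 4*u**2 (a(u) = (2*u)*(2*u) = 4*u**2)
(14176 - 11561) + a(S(-12, 8)) = (14176 - 11561) + 4*9**2 = 2615 + 4*81 = 2615 + 324 = 2939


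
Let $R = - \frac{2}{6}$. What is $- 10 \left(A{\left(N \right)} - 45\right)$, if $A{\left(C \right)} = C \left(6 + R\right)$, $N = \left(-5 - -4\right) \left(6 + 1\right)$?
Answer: $\frac{2540}{3} \approx 846.67$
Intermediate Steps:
$R = - \frac{1}{3}$ ($R = \left(-2\right) \frac{1}{6} = - \frac{1}{3} \approx -0.33333$)
$N = -7$ ($N = \left(-5 + 4\right) 7 = \left(-1\right) 7 = -7$)
$A{\left(C \right)} = \frac{17 C}{3}$ ($A{\left(C \right)} = C \left(6 - \frac{1}{3}\right) = C \frac{17}{3} = \frac{17 C}{3}$)
$- 10 \left(A{\left(N \right)} - 45\right) = - 10 \left(\frac{17}{3} \left(-7\right) - 45\right) = - 10 \left(- \frac{119}{3} - 45\right) = \left(-10\right) \left(- \frac{254}{3}\right) = \frac{2540}{3}$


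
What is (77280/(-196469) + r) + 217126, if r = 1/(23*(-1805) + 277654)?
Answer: 1439046273851945/6627713313 ≈ 2.1713e+5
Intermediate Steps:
r = 1/236139 (r = 1/(-41515 + 277654) = 1/236139 ≈ 4.2348e-6)
(77280/(-196469) + r) + 217126 = (77280/(-196469) + 1/236139) + 217126 = (77280*(-1/196469) + 1/236139) + 217126 = (-11040/28067 + 1/236139) + 217126 = -2606946493/6627713313 + 217126 = 1439046273851945/6627713313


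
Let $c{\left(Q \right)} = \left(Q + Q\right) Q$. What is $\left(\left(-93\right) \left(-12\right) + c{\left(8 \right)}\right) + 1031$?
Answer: $2275$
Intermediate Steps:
$c{\left(Q \right)} = 2 Q^{2}$ ($c{\left(Q \right)} = 2 Q Q = 2 Q^{2}$)
$\left(\left(-93\right) \left(-12\right) + c{\left(8 \right)}\right) + 1031 = \left(\left(-93\right) \left(-12\right) + 2 \cdot 8^{2}\right) + 1031 = \left(1116 + 2 \cdot 64\right) + 1031 = \left(1116 + 128\right) + 1031 = 1244 + 1031 = 2275$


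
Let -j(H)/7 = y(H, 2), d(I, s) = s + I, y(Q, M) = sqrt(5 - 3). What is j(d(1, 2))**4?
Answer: 9604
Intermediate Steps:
y(Q, M) = sqrt(2)
d(I, s) = I + s
j(H) = -7*sqrt(2)
j(d(1, 2))**4 = (-7*sqrt(2))**4 = 9604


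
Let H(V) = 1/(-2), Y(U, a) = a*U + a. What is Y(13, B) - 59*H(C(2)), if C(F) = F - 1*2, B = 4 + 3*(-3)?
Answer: -81/2 ≈ -40.500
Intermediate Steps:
B = -5 (B = 4 - 9 = -5)
C(F) = -2 + F (C(F) = F - 2 = -2 + F)
Y(U, a) = a + U*a (Y(U, a) = U*a + a = a + U*a)
H(V) = -½
Y(13, B) - 59*H(C(2)) = -5*(1 + 13) - 59*(-½) = -5*14 + 59/2 = -70 + 59/2 = -81/2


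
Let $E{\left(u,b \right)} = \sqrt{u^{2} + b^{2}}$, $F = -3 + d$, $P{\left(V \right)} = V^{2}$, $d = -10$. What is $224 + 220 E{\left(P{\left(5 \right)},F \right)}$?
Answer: $224 + 220 \sqrt{794} \approx 6423.2$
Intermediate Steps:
$F = -13$ ($F = -3 - 10 = -13$)
$E{\left(u,b \right)} = \sqrt{b^{2} + u^{2}}$
$224 + 220 E{\left(P{\left(5 \right)},F \right)} = 224 + 220 \sqrt{\left(-13\right)^{2} + \left(5^{2}\right)^{2}} = 224 + 220 \sqrt{169 + 25^{2}} = 224 + 220 \sqrt{169 + 625} = 224 + 220 \sqrt{794}$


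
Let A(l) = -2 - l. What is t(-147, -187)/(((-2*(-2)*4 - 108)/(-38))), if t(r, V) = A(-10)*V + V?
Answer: -31977/46 ≈ -695.15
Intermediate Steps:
t(r, V) = 9*V (t(r, V) = (-2 - 1*(-10))*V + V = (-2 + 10)*V + V = 8*V + V = 9*V)
t(-147, -187)/(((-2*(-2)*4 - 108)/(-38))) = (9*(-187))/(((-2*(-2)*4 - 108)/(-38))) = -1683*(-38/(4*4 - 108)) = -1683*(-38/(16 - 108)) = -1683/((-92*(-1/38))) = -1683/46/19 = -1683*19/46 = -31977/46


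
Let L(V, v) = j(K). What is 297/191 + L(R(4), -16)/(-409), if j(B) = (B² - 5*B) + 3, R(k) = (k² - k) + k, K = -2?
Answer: 118226/78119 ≈ 1.5134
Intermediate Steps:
R(k) = k²
j(B) = 3 + B² - 5*B
L(V, v) = 17 (L(V, v) = 3 + (-2)² - 5*(-2) = 3 + 4 + 10 = 17)
297/191 + L(R(4), -16)/(-409) = 297/191 + 17/(-409) = 297*(1/191) + 17*(-1/409) = 297/191 - 17/409 = 118226/78119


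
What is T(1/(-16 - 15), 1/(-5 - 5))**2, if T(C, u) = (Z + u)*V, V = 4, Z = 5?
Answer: 9604/25 ≈ 384.16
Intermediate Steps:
T(C, u) = 20 + 4*u (T(C, u) = (5 + u)*4 = 20 + 4*u)
T(1/(-16 - 15), 1/(-5 - 5))**2 = (20 + 4/(-5 - 5))**2 = (20 + 4/(-10))**2 = (20 + 4*(-1/10))**2 = (20 - 2/5)**2 = (98/5)**2 = 9604/25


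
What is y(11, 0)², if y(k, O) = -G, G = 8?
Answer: 64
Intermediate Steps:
y(k, O) = -8 (y(k, O) = -1*8 = -8)
y(11, 0)² = (-8)² = 64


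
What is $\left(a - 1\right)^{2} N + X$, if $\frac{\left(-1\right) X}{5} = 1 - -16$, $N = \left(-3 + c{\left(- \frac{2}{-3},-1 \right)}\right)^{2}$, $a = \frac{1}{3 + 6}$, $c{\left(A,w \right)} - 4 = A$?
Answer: $- \frac{60365}{729} \approx -82.805$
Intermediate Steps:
$c{\left(A,w \right)} = 4 + A$
$a = \frac{1}{9} \approx 0.11111$
$N = \frac{25}{9}$ ($N = \left(-3 + \left(4 - \frac{2}{-3}\right)\right)^{2} = \left(-3 + \left(4 - - \frac{2}{3}\right)\right)^{2} = \left(-3 + \left(4 + \frac{2}{3}\right)\right)^{2} = \left(-3 + \frac{14}{3}\right)^{2} = \left(\frac{5}{3}\right)^{2} = \frac{25}{9} \approx 2.7778$)
$X = -85$ ($X = - 5 \left(1 - -16\right) = - 5 \left(1 + 16\right) = \left(-5\right) 17 = -85$)
$\left(a - 1\right)^{2} N + X = \left(\frac{1}{9} - 1\right)^{2} \cdot \frac{25}{9} - 85 = \left(- \frac{8}{9}\right)^{2} \cdot \frac{25}{9} - 85 = \frac{64}{81} \cdot \frac{25}{9} - 85 = \frac{1600}{729} - 85 = - \frac{60365}{729}$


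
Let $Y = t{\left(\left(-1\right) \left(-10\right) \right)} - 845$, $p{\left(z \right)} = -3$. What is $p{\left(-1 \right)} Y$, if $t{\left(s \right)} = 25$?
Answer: $2460$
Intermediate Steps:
$Y = -820$ ($Y = 25 - 845 = -820$)
$p{\left(-1 \right)} Y = \left(-3\right) \left(-820\right) = 2460$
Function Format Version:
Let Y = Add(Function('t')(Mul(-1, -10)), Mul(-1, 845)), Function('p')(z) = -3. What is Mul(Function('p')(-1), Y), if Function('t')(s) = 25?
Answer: 2460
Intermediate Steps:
Y = -820 (Y = Add(25, Mul(-1, 845)) = Add(25, -845) = -820)
Mul(Function('p')(-1), Y) = Mul(-3, -820) = 2460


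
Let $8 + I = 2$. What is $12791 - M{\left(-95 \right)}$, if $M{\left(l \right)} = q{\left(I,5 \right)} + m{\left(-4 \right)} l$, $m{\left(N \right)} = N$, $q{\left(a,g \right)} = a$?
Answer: $12417$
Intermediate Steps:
$I = -6$ ($I = -8 + 2 = -6$)
$M{\left(l \right)} = -6 - 4 l$
$12791 - M{\left(-95 \right)} = 12791 - \left(-6 - -380\right) = 12791 - \left(-6 + 380\right) = 12791 - 374 = 12417$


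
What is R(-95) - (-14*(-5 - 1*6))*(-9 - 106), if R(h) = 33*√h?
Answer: 17710 + 33*I*√95 ≈ 17710.0 + 321.64*I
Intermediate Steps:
R(-95) - (-14*(-5 - 1*6))*(-9 - 106) = 33*√(-95) - (-14*(-5 - 1*6))*(-9 - 106) = 33*(I*√95) - (-14*(-5 - 6))*(-115) = 33*I*√95 - (-14*(-11))*(-115) = 33*I*√95 - 154*(-115) = 33*I*√95 - 1*(-17710) = 33*I*√95 + 17710 = 17710 + 33*I*√95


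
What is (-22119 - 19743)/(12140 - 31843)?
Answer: 41862/19703 ≈ 2.1246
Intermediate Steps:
(-22119 - 19743)/(12140 - 31843) = -41862/(-19703) = -41862*(-1/19703) = 41862/19703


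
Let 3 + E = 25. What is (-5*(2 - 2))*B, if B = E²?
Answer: 0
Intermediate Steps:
E = 22 (E = -3 + 25 = 22)
B = 484 (B = 22² = 484)
(-5*(2 - 2))*B = -5*(2 - 2)*484 = -5*0*484 = 0*484 = 0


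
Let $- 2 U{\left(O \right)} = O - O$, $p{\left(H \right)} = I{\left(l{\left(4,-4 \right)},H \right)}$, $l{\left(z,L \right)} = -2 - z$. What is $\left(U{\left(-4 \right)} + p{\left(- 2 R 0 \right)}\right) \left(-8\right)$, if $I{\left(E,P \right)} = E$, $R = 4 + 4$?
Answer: $48$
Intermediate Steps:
$R = 8$
$p{\left(H \right)} = -6$ ($p{\left(H \right)} = -2 - 4 = -6$)
$U{\left(O \right)} = 0$ ($U{\left(O \right)} = - \frac{O - O}{2} = \left(- \frac{1}{2}\right) 0 = 0$)
$\left(U{\left(-4 \right)} + p{\left(- 2 R 0 \right)}\right) \left(-8\right) = \left(0 - 6\right) \left(-8\right) = \left(-6\right) \left(-8\right) = 48$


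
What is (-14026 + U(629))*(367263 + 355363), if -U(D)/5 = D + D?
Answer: -14680869816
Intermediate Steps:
U(D) = -10*D (U(D) = -5*(D + D) = -10*D)
(-14026 + U(629))*(367263 + 355363) = (-14026 - 10*629)*(367263 + 355363) = (-14026 - 6290)*722626 = -20316*722626 = -14680869816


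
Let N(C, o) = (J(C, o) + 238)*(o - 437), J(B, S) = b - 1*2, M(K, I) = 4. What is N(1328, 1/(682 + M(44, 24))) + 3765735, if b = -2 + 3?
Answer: 2512246113/686 ≈ 3.6622e+6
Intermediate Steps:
b = 1
J(B, S) = -1 (J(B, S) = 1 - 1*2 = 1 - 2 = -1)
N(C, o) = -103569 + 237*o (N(C, o) = (-1 + 238)*(o - 437) = 237*(-437 + o) = -103569 + 237*o)
N(1328, 1/(682 + M(44, 24))) + 3765735 = (-103569 + 237/(682 + 4)) + 3765735 = (-103569 + 237/686) + 3765735 = -71048097/686 + 3765735 = 2512246113/686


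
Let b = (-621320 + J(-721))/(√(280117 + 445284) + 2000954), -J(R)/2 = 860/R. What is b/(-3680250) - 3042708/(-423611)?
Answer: 25860504039779589398926748/3600343459876938909095493 - 358376*√725401/8499173675558328063 ≈ 7.1828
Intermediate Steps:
J(R) = -1720/R
b = -447970000/(721*(2000954 + √725401)) (b = (-621320 - 1720/(-721))/(√(280117 + 445284) + 2000954) = (-621320 - 1720*(-1/721))/(√725401 + 2000954) = (-621320 + 1720/721)/(2000954 + √725401) = -447970000/(721*(2000954 + √725401)) ≈ -0.31038)
b/(-3680250) - 3042708/(-423611) = (-179273472676000/577350293835903 + 89594000*√725401/577350293835903)/(-3680250) - 3042708/(-423611) = (-179273472676000/577350293835903 + 89594000*√725401/577350293835903)*(-1/3680250) - 3042708*(-1/423611) = (717093890704/8499173675558328063 - 358376*√725401/8499173675558328063) + 3042708/423611 = 25860504039779589398926748/3600343459876938909095493 - 358376*√725401/8499173675558328063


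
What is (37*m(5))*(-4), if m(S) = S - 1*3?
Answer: -296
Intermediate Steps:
m(S) = -3 + S (m(S) = S - 3 = -3 + S)
(37*m(5))*(-4) = (37*(-3 + 5))*(-4) = (37*2)*(-4) = 74*(-4) = -296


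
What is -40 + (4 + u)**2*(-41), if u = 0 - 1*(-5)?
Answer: -3361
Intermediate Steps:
u = 5 (u = 0 + 5 = 5)
-40 + (4 + u)**2*(-41) = -40 + (4 + 5)**2*(-41) = -40 + 9**2*(-41) = -40 + 81*(-41) = -40 - 3321 = -3361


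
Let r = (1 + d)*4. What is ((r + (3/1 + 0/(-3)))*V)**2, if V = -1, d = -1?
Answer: 9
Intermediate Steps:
r = 0 (r = (1 - 1)*4 = 0*4 = 0)
((r + (3/1 + 0/(-3)))*V)**2 = ((0 + (3/1 + 0/(-3)))*(-1))**2 = ((0 + (3*1 + 0*(-1/3)))*(-1))**2 = ((0 + (3 + 0))*(-1))**2 = ((0 + 3)*(-1))**2 = (3*(-1))**2 = (-3)**2 = 9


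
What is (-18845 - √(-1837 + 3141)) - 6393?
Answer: -25238 - 2*√326 ≈ -25274.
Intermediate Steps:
(-18845 - √(-1837 + 3141)) - 6393 = (-18845 - √1304) - 6393 = (-18845 - 2*√326) - 6393 = -25238 - 2*√326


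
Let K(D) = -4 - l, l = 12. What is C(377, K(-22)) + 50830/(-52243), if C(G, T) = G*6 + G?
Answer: 137818447/52243 ≈ 2638.0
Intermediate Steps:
K(D) = -16 (K(D) = -4 - 1*12 = -4 - 12 = -16)
C(G, T) = 7*G (C(G, T) = 6*G + G = 7*G)
C(377, K(-22)) + 50830/(-52243) = 7*377 + 50830/(-52243) = 2639 + 50830*(-1/52243) = 2639 - 50830/52243 = 137818447/52243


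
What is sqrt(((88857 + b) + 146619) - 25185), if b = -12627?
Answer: 4*sqrt(12354) ≈ 444.59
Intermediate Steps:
sqrt(((88857 + b) + 146619) - 25185) = sqrt(((88857 - 12627) + 146619) - 25185) = sqrt((76230 + 146619) - 25185) = sqrt(222849 - 25185) = sqrt(197664) = 4*sqrt(12354)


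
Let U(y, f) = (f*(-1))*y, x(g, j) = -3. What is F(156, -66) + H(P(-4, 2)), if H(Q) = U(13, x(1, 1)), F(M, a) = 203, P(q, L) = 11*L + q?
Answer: 242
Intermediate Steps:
P(q, L) = q + 11*L
U(y, f) = -f*y (U(y, f) = (-f)*y = -f*y)
H(Q) = 39 (H(Q) = -1*(-3)*13 = 39)
F(156, -66) + H(P(-4, 2)) = 203 + 39 = 242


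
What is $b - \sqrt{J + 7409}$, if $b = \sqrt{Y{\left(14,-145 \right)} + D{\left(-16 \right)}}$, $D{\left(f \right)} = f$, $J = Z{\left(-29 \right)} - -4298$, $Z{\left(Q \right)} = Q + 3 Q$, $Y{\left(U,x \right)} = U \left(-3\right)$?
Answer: $- \sqrt{11591} + i \sqrt{58} \approx -107.66 + 7.6158 i$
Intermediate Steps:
$Y{\left(U,x \right)} = - 3 U$
$Z{\left(Q \right)} = 4 Q$
$J = 4182$ ($J = 4 \left(-29\right) - -4298 = -116 + 4298 = 4182$)
$b = i \sqrt{58}$ ($b = \sqrt{\left(-3\right) 14 - 16} = \sqrt{-42 - 16} = \sqrt{-58} = i \sqrt{58} \approx 7.6158 i$)
$b - \sqrt{J + 7409} = i \sqrt{58} - \sqrt{4182 + 7409} = i \sqrt{58} - \sqrt{11591} = - \sqrt{11591} + i \sqrt{58}$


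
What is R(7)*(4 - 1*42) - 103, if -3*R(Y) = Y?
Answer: -43/3 ≈ -14.333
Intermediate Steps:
R(Y) = -Y/3
R(7)*(4 - 1*42) - 103 = (-⅓*7)*(4 - 1*42) - 103 = -7*(4 - 42)/3 - 103 = -7/3*(-38) - 103 = 266/3 - 103 = -43/3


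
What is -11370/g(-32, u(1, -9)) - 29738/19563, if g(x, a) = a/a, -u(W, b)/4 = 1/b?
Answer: -222461048/19563 ≈ -11372.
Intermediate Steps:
u(W, b) = -4/b
g(x, a) = 1
-11370/g(-32, u(1, -9)) - 29738/19563 = -11370/1 - 29738/19563 = -11370*1 - 29738*1/19563 = -11370 - 29738/19563 = -222461048/19563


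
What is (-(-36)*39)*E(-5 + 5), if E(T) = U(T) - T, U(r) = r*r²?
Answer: 0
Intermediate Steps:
U(r) = r³
E(T) = T³ - T
(-(-36)*39)*E(-5 + 5) = (-(-36)*39)*((-5 + 5)³ - (-5 + 5)) = (-36*(-39))*(0³ - 1*0) = 1404*(0 + 0) = 1404*0 = 0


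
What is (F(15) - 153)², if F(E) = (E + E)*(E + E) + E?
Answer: 580644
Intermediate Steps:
F(E) = E + 4*E² (F(E) = (2*E)*(2*E) + E = 4*E² + E = E + 4*E²)
(F(15) - 153)² = (15*(1 + 4*15) - 153)² = (15*(1 + 60) - 153)² = (15*61 - 153)² = (915 - 153)² = 762² = 580644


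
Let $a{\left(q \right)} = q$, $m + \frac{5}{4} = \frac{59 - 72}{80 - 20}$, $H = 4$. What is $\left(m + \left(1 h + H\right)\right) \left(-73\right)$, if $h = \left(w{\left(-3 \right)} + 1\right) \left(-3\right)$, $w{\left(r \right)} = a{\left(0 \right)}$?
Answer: $\frac{511}{15} \approx 34.067$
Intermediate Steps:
$m = - \frac{22}{15}$ ($m = - \frac{5}{4} + \frac{59 - 72}{80 - 20} = - \frac{5}{4} - \frac{13}{60} = - \frac{22}{15} \approx -1.4667$)
$w{\left(r \right)} = 0$
$h = -3$ ($h = \left(0 + 1\right) \left(-3\right) = 1 \left(-3\right) = -3$)
$\left(m + \left(1 h + H\right)\right) \left(-73\right) = \left(- \frac{22}{15} + \left(1 \left(-3\right) + 4\right)\right) \left(-73\right) = \left(- \frac{22}{15} + \left(-3 + 4\right)\right) \left(-73\right) = \left(- \frac{22}{15} + 1\right) \left(-73\right) = \left(- \frac{7}{15}\right) \left(-73\right) = \frac{511}{15}$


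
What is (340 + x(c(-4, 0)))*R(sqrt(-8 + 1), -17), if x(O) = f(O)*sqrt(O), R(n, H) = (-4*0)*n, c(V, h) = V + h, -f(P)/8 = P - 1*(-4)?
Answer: 0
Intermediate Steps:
f(P) = -32 - 8*P (f(P) = -8*(P - 1*(-4)) = -8*(P + 4) = -8*(4 + P) = -32 - 8*P)
R(n, H) = 0 (R(n, H) = 0*n = 0)
x(O) = sqrt(O)*(-32 - 8*O) (x(O) = (-32 - 8*O)*sqrt(O) = sqrt(O)*(-32 - 8*O))
(340 + x(c(-4, 0)))*R(sqrt(-8 + 1), -17) = (340 + 8*sqrt(-4 + 0)*(-4 - (-4 + 0)))*0 = (340 + 8*sqrt(-4)*(-4 - 1*(-4)))*0 = (340 + 8*(2*I)*(-4 + 4))*0 = (340 + 8*(2*I)*0)*0 = (340 + 0)*0 = 340*0 = 0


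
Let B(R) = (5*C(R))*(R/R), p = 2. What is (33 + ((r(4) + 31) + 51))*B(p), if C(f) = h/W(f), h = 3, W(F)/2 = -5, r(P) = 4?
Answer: -357/2 ≈ -178.50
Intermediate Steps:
W(F) = -10 (W(F) = 2*(-5) = -10)
C(f) = -3/10 (C(f) = 3/(-10) = 3*(-1/10) = -3/10)
B(R) = -3/2 (B(R) = (5*(-3/10))*(R/R) = -3/2*1 = -3/2)
(33 + ((r(4) + 31) + 51))*B(p) = (33 + ((4 + 31) + 51))*(-3/2) = (33 + (35 + 51))*(-3/2) = (33 + 86)*(-3/2) = 119*(-3/2) = -357/2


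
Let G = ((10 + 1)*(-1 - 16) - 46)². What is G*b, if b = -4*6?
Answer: -1302936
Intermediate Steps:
b = -24
G = 54289 (G = (11*(-17) - 46)² = (-187 - 46)² = (-233)² = 54289)
G*b = 54289*(-24) = -1302936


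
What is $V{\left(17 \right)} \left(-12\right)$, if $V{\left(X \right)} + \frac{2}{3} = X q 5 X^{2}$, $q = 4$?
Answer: $-1179112$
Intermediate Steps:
$V{\left(X \right)} = - \frac{2}{3} + 20 X^{3}$ ($V{\left(X \right)} = - \frac{2}{3} + X 4 \cdot 5 X^{2} = - \frac{2}{3} + 4 X 5 X^{2} = - \frac{2}{3} + 20 X^{3}$)
$V{\left(17 \right)} \left(-12\right) = \left(- \frac{2}{3} + 20 \cdot 17^{3}\right) \left(-12\right) = \left(- \frac{2}{3} + 20 \cdot 4913\right) \left(-12\right) = \left(- \frac{2}{3} + 98260\right) \left(-12\right) = \frac{294778}{3} \left(-12\right) = -1179112$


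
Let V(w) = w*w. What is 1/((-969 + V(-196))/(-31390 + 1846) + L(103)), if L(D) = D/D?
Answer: -29544/7903 ≈ -3.7383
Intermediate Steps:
V(w) = w²
L(D) = 1
1/((-969 + V(-196))/(-31390 + 1846) + L(103)) = 1/((-969 + (-196)²)/(-31390 + 1846) + 1) = 1/((-969 + 38416)/(-29544) + 1) = 1/(37447*(-1/29544) + 1) = 1/(-37447/29544 + 1) = 1/(-7903/29544) = -29544/7903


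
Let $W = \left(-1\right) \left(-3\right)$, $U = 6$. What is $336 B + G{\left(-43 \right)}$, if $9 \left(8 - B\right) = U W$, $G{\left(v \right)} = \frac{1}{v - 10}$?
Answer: $\frac{106847}{53} \approx 2016.0$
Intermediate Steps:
$G{\left(v \right)} = \frac{1}{-10 + v}$
$W = 3$
$B = 6$ ($B = 8 - \frac{6 \cdot 3}{9} = 8 - 2 = 6$)
$336 B + G{\left(-43 \right)} = 336 \cdot 6 + \frac{1}{-10 - 43} = 2016 + \frac{1}{-53} = 2016 - \frac{1}{53} = \frac{106847}{53}$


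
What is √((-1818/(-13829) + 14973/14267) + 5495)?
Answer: 4*√13371739748025428759/197298343 ≈ 74.136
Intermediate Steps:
√((-1818/(-13829) + 14973/14267) + 5495) = √((-1818*(-1/13829) + 14973*(1/14267)) + 5495) = √((1818/13829 + 14973/14267) + 5495) = √(232999023/197298343 + 5495) = √(1084387393808/197298343) = 4*√13371739748025428759/197298343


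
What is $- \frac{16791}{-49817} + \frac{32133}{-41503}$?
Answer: $- \frac{903892788}{2067554951} \approx -0.43718$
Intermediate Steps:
$- \frac{16791}{-49817} + \frac{32133}{-41503} = \left(-16791\right) \left(- \frac{1}{49817}\right) + 32133 \left(- \frac{1}{41503}\right) = \frac{16791}{49817} - \frac{32133}{41503} = - \frac{903892788}{2067554951}$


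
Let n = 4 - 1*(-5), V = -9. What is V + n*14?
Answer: 117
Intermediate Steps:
n = 9 (n = 4 + 5 = 9)
V + n*14 = -9 + 9*14 = -9 + 126 = 117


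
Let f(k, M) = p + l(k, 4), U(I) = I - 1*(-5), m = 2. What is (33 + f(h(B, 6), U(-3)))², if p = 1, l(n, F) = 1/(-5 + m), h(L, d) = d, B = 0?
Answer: 10201/9 ≈ 1133.4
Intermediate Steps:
U(I) = 5 + I (U(I) = I + 5 = 5 + I)
l(n, F) = -⅓ (l(n, F) = 1/(-5 + 2) = 1/(-3) = -⅓)
f(k, M) = ⅔ (f(k, M) = 1 - ⅓ = ⅔)
(33 + f(h(B, 6), U(-3)))² = (33 + ⅔)² = (101/3)² = 10201/9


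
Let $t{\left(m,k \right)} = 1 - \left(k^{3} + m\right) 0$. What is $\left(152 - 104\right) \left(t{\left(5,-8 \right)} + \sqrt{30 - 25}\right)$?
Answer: $48 + 48 \sqrt{5} \approx 155.33$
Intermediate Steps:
$t{\left(m,k \right)} = 1$ ($t{\left(m,k \right)} = 1 - \left(m + k^{3}\right) 0 = 1 - 0 = 1 + 0 = 1$)
$\left(152 - 104\right) \left(t{\left(5,-8 \right)} + \sqrt{30 - 25}\right) = \left(152 - 104\right) \left(1 + \sqrt{30 - 25}\right) = 48 \left(1 + \sqrt{5}\right) = 48 + 48 \sqrt{5}$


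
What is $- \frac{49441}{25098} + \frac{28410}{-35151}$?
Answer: $- \frac{816978257}{294073266} \approx -2.7781$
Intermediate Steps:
$- \frac{49441}{25098} + \frac{28410}{-35151} = \left(-49441\right) \frac{1}{25098} + 28410 \left(- \frac{1}{35151}\right) = - \frac{49441}{25098} - \frac{9470}{11717} = - \frac{816978257}{294073266}$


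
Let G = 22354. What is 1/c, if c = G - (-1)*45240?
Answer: 1/67594 ≈ 1.4794e-5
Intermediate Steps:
c = 67594 (c = 22354 - (-1)*45240 = 22354 - 1*(-45240) = 22354 + 45240 = 67594)
1/c = 1/67594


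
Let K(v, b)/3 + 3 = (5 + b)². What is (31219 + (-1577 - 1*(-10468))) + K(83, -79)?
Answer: 56529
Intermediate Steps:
K(v, b) = -9 + 3*(5 + b)²
(31219 + (-1577 - 1*(-10468))) + K(83, -79) = (31219 + (-1577 - 1*(-10468))) + (-9 + 3*(5 - 79)²) = (31219 + (-1577 + 10468)) + (-9 + 3*(-74)²) = (31219 + 8891) + (-9 + 3*5476) = 40110 + (-9 + 16428) = 40110 + 16419 = 56529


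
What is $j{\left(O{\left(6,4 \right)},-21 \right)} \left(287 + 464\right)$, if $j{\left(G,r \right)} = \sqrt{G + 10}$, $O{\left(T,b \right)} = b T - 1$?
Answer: $751 \sqrt{33} \approx 4314.2$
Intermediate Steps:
$O{\left(T,b \right)} = -1 + T b$ ($O{\left(T,b \right)} = T b - 1 = -1 + T b$)
$j{\left(G,r \right)} = \sqrt{10 + G}$
$j{\left(O{\left(6,4 \right)},-21 \right)} \left(287 + 464\right) = \sqrt{10 + \left(-1 + 6 \cdot 4\right)} \left(287 + 464\right) = \sqrt{10 + \left(-1 + 24\right)} 751 = \sqrt{10 + 23} \cdot 751 = \sqrt{33} \cdot 751 = 751 \sqrt{33}$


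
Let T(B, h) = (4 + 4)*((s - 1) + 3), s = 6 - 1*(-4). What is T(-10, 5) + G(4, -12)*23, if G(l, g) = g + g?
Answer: -456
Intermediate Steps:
G(l, g) = 2*g
s = 10 (s = 6 + 4 = 10)
T(B, h) = 96 (T(B, h) = (4 + 4)*((10 - 1) + 3) = 8*(9 + 3) = 8*12 = 96)
T(-10, 5) + G(4, -12)*23 = 96 + (2*(-12))*23 = 96 - 24*23 = 96 - 552 = -456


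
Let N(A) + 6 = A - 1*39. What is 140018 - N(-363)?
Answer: 140426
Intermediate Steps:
N(A) = -45 + A (N(A) = -6 + (A - 1*39) = -6 + (A - 39) = -6 + (-39 + A) = -45 + A)
140018 - N(-363) = 140018 - (-45 - 363) = 140018 - 1*(-408) = 140018 + 408 = 140426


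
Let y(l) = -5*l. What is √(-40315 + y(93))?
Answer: 2*I*√10195 ≈ 201.94*I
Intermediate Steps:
√(-40315 + y(93)) = √(-40315 - 5*93) = √(-40315 - 465) = √(-40780) = 2*I*√10195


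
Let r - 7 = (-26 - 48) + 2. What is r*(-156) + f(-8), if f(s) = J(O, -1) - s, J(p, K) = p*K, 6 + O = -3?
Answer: 10157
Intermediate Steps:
O = -9 (O = -6 - 3 = -9)
J(p, K) = K*p
f(s) = 9 - s (f(s) = -1*(-9) - s = 9 - s)
r = -65 (r = 7 + ((-26 - 48) + 2) = 7 + (-74 + 2) = 7 - 72 = -65)
r*(-156) + f(-8) = -65*(-156) + (9 - 1*(-8)) = 10140 + (9 + 8) = 10140 + 17 = 10157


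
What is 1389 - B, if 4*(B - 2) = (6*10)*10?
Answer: 1237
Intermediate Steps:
B = 152 (B = 2 + ((6*10)*10)/4 = 2 + (60*10)/4 = 2 + (1/4)*600 = 2 + 150 = 152)
1389 - B = 1389 - 1*152 = 1389 - 152 = 1237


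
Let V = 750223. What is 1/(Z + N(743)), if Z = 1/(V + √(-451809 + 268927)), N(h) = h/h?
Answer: 281417741417/281418116529 + I*√182882/562836233058 ≈ 1.0 + 7.5981e-10*I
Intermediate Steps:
N(h) = 1
Z = 1/(750223 + I*√182882) (Z = 1/(750223 + √(-451809 + 268927)) = 1/(750223 + √(-182882)) = 1/(750223 + I*√182882) ≈ 1.3329e-6 - 7.6e-10*I)
1/(Z + N(743)) = 1/((750223/562834732611 - I*√182882/562834732611) + 1) = 1/(562835482834/562834732611 - I*√182882/562834732611)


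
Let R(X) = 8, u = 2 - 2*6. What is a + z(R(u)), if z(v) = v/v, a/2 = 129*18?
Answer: 4645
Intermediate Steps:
u = -10 (u = 2 - 12 = -10)
a = 4644 (a = 2*(129*18) = 2*2322 = 4644)
z(v) = 1
a + z(R(u)) = 4644 + 1 = 4645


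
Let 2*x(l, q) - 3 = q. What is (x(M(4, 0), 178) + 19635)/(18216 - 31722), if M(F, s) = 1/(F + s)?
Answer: -39451/27012 ≈ -1.4605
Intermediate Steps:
x(l, q) = 3/2 + q/2
(x(M(4, 0), 178) + 19635)/(18216 - 31722) = ((3/2 + (½)*178) + 19635)/(18216 - 31722) = ((3/2 + 89) + 19635)/(-13506) = (181/2 + 19635)*(-1/13506) = (39451/2)*(-1/13506) = -39451/27012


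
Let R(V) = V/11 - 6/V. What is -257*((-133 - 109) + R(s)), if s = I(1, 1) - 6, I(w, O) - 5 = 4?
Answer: 689017/11 ≈ 62638.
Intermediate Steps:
I(w, O) = 9 (I(w, O) = 5 + 4 = 9)
s = 3 (s = 9 - 6 = 3)
R(V) = -6/V + V/11 (R(V) = V*(1/11) - 6/V = V/11 - 6/V = -6/V + V/11)
-257*((-133 - 109) + R(s)) = -257*((-133 - 109) + (-6/3 + (1/11)*3)) = -257*(-242 + (-6*⅓ + 3/11)) = -257*(-242 + (-2 + 3/11)) = -257*(-242 - 19/11) = -257*(-2681/11) = 689017/11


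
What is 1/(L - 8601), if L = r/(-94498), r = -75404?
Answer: -47249/406350947 ≈ -0.00011628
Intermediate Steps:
L = 37702/47249 (L = -75404/(-94498) = -75404*(-1/94498) = 37702/47249 ≈ 0.79794)
1/(L - 8601) = 1/(37702/47249 - 8601) = 1/(-406350947/47249) = -47249/406350947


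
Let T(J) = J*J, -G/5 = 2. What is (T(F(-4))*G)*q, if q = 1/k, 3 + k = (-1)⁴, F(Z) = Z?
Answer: 80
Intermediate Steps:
G = -10 (G = -5*2 = -10)
k = -2 (k = -3 + (-1)⁴ = -3 + 1 = -2)
T(J) = J²
q = -½ (q = 1/(-2) = -½ ≈ -0.50000)
(T(F(-4))*G)*q = ((-4)²*(-10))*(-½) = (16*(-10))*(-½) = -160*(-½) = 80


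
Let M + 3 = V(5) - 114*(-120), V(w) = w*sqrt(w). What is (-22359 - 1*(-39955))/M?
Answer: 60165123/46765051 - 21995*sqrt(5)/46765051 ≈ 1.2855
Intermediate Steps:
V(w) = w**(3/2)
M = 13677 + 5*sqrt(5) (M = -3 + (5**(3/2) - 114*(-120)) = -3 + (5*sqrt(5) + 13680) = -3 + (13680 + 5*sqrt(5)) = 13677 + 5*sqrt(5) ≈ 13688.)
(-22359 - 1*(-39955))/M = (-22359 - 1*(-39955))/(13677 + 5*sqrt(5)) = (-22359 + 39955)/(13677 + 5*sqrt(5)) = 17596/(13677 + 5*sqrt(5))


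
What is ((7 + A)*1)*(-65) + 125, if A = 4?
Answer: -590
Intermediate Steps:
((7 + A)*1)*(-65) + 125 = ((7 + 4)*1)*(-65) + 125 = (11*1)*(-65) + 125 = 11*(-65) + 125 = -715 + 125 = -590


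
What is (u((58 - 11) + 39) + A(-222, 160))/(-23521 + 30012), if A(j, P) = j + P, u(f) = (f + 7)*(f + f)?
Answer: 15934/6491 ≈ 2.4548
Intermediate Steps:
u(f) = 2*f*(7 + f) (u(f) = (7 + f)*(2*f) = 2*f*(7 + f))
A(j, P) = P + j
(u((58 - 11) + 39) + A(-222, 160))/(-23521 + 30012) = (2*((58 - 11) + 39)*(7 + ((58 - 11) + 39)) + (160 - 222))/(-23521 + 30012) = (2*(47 + 39)*(7 + (47 + 39)) - 62)/6491 = (2*86*(7 + 86) - 62)*(1/6491) = (2*86*93 - 62)*(1/6491) = (15996 - 62)*(1/6491) = 15934*(1/6491) = 15934/6491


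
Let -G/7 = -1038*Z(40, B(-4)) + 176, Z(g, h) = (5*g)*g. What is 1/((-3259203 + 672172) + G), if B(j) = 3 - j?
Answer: 1/55539737 ≈ 1.8005e-8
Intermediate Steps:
Z(g, h) = 5*g**2
G = 58126768 (G = -7*(-5190*40**2 + 176) = -7*(-5190*1600 + 176) = -7*(-1038*8000 + 176) = -7*(-8304000 + 176) = -7*(-8303824) = 58126768)
1/((-3259203 + 672172) + G) = 1/((-3259203 + 672172) + 58126768) = 1/(-2587031 + 58126768) = 1/55539737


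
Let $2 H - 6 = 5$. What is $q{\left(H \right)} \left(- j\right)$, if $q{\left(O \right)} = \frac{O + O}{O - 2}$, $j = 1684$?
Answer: $- \frac{37048}{7} \approx -5292.6$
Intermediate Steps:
$H = \frac{11}{2}$ ($H = 3 + \frac{1}{2} \cdot 5 = 3 + \frac{5}{2} = \frac{11}{2} \approx 5.5$)
$q{\left(O \right)} = \frac{2 O}{-2 + O}$
$q{\left(H \right)} \left(- j\right) = 2 \cdot \frac{11}{2} \frac{1}{-2 + \frac{11}{2}} \left(\left(-1\right) 1684\right) = 2 \cdot \frac{11}{2} \frac{1}{\frac{7}{2}} \left(-1684\right) = 2 \cdot \frac{11}{2} \cdot \frac{2}{7} \left(-1684\right) = \frac{22}{7} \left(-1684\right) = - \frac{37048}{7}$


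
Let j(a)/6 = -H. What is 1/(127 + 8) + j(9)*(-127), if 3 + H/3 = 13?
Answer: 3086101/135 ≈ 22860.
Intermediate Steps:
H = 30 (H = -9 + 3*13 = -9 + 39 = 30)
j(a) = -180 (j(a) = 6*(-1*30) = 6*(-30) = -180)
1/(127 + 8) + j(9)*(-127) = 1/(127 + 8) - 180*(-127) = 1/135 + 22860 = 3086101/135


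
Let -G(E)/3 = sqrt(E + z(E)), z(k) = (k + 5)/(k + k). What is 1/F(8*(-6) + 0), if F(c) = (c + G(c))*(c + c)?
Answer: 16/87423 - I*sqrt(27390)/2098152 ≈ 0.00018302 - 7.8879e-5*I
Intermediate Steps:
z(k) = (5 + k)/(2*k) (z(k) = (5 + k)/((2*k)) = (5 + k)*(1/(2*k)) = (5 + k)/(2*k))
G(E) = -3*sqrt(E + (5 + E)/(2*E))
F(c) = 2*c*(c - 3*sqrt(2 + 4*c + 10/c)/2) (F(c) = (c - 3*sqrt(2 + 4*c + 10/c)/2)*(c + c) = (c - 3*sqrt(2 + 4*c + 10/c)/2)*(2*c) = 2*c*(c - 3*sqrt(2 + 4*c + 10/c)/2))
1/F(8*(-6) + 0) = 1/((8*(-6) + 0)*(2*(8*(-6) + 0) - 3*sqrt(2)*sqrt((5 + (8*(-6) + 0) + 2*(8*(-6) + 0)**2)/(8*(-6) + 0)))) = 1/((-48 + 0)*(2*(-48 + 0) - 3*sqrt(2)*sqrt((5 + (-48 + 0) + 2*(-48 + 0)**2)/(-48 + 0)))) = 1/(-48*(2*(-48) - 3*sqrt(2)*sqrt((5 - 48 + 2*(-48)**2)/(-48)))) = 1/(-48*(-96 - 3*sqrt(2)*sqrt(-(5 - 48 + 2*2304)/48))) = 1/(-48*(-96 - 3*sqrt(2)*sqrt(-(5 - 48 + 4608)/48))) = 1/(-48*(-96 - 3*sqrt(2)*sqrt(-1/48*4565))) = 1/(-48*(-96 - 3*sqrt(2)*sqrt(-4565/48))) = 1/(-48*(-96 - 3*sqrt(2)*I*sqrt(13695)/12)) = 1/(-48*(-96 - I*sqrt(27390)/4)) = 1/(4608 + 12*I*sqrt(27390))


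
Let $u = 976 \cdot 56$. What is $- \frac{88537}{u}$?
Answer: $- \frac{88537}{54656} \approx -1.6199$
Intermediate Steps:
$u = 54656$
$- \frac{88537}{u} = - \frac{88537}{54656}$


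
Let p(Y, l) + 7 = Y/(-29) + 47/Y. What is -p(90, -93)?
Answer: 25007/2610 ≈ 9.5812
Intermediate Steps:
p(Y, l) = -7 + 47/Y - Y/29 (p(Y, l) = -7 + (Y/(-29) + 47/Y) = -7 + (Y*(-1/29) + 47/Y) = -7 + (-Y/29 + 47/Y) = -7 + (47/Y - Y/29) = -7 + 47/Y - Y/29)
-p(90, -93) = -(-7 + 47/90 - 1/29*90) = -(-7 + 47*(1/90) - 90/29) = -(-7 + 47/90 - 90/29) = -1*(-25007/2610) = 25007/2610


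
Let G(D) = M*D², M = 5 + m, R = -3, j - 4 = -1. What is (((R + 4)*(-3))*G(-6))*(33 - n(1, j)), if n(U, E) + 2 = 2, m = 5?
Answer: -35640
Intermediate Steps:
j = 3 (j = 4 - 1 = 3)
n(U, E) = 0 (n(U, E) = -2 + 2 = 0)
M = 10 (M = 5 + 5 = 10)
G(D) = 10*D²
(((R + 4)*(-3))*G(-6))*(33 - n(1, j)) = (((-3 + 4)*(-3))*(10*(-6)²))*(33 - 1*0) = ((1*(-3))*(10*36))*(33 + 0) = -3*360*33 = -1080*33 = -35640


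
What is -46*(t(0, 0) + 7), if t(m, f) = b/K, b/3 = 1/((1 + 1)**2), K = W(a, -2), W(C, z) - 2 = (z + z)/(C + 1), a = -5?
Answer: -667/2 ≈ -333.50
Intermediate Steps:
W(C, z) = 2 + 2*z/(1 + C) (W(C, z) = 2 + (z + z)/(C + 1) = 2 + (2*z)/(1 + C) = 2 + 2*z/(1 + C))
K = 3 (K = 2*(1 - 5 - 2)/(1 - 5) = 2*(-6)/(-4) = 2*(-1/4)*(-6) = 3)
b = 3/4 (b = 3/((1 + 1)**2) = 3/(2**2) = 3/4 ≈ 0.75000)
t(m, f) = 1/4 (t(m, f) = (3/4)/3 = (3/4)*(1/3) = 1/4)
-46*(t(0, 0) + 7) = -46*(1/4 + 7) = -46*29/4 = -667/2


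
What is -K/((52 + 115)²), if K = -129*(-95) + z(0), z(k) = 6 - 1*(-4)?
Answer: -12265/27889 ≈ -0.43978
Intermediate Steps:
z(k) = 10 (z(k) = 6 + 4 = 10)
K = 12265 (K = -129*(-95) + 10 = 12255 + 10 = 12265)
-K/((52 + 115)²) = -12265/((52 + 115)²) = -12265/(167²) = -12265/27889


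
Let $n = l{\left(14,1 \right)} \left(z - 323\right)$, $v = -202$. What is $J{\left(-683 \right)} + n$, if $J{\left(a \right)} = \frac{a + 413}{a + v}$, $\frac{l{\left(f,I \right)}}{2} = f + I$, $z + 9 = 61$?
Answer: $- \frac{479652}{59} \approx -8129.7$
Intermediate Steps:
$z = 52$ ($z = -9 + 61 = 52$)
$l{\left(f,I \right)} = 2 I + 2 f$ ($l{\left(f,I \right)} = 2 \left(f + I\right) = 2 \left(I + f\right) = 2 I + 2 f$)
$J{\left(a \right)} = \frac{413 + a}{-202 + a}$ ($J{\left(a \right)} = \frac{a + 413}{a - 202} = \frac{413 + a}{-202 + a}$)
$n = -8130$ ($n = \left(2 \cdot 1 + 2 \cdot 14\right) \left(52 - 323\right) = \left(2 + 28\right) \left(-271\right) = 30 \left(-271\right) = -8130$)
$J{\left(-683 \right)} + n = \frac{413 - 683}{-202 - 683} - 8130 = \frac{1}{-885} \left(-270\right) - 8130 = \left(- \frac{1}{885}\right) \left(-270\right) - 8130 = \frac{18}{59} - 8130 = - \frac{479652}{59}$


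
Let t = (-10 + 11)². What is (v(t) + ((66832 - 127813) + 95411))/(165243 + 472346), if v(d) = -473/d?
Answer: 33957/637589 ≈ 0.053258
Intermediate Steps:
t = 1 (t = 1² = 1)
(v(t) + ((66832 - 127813) + 95411))/(165243 + 472346) = (-473/1 + ((66832 - 127813) + 95411))/(165243 + 472346) = (-473*1 + (-60981 + 95411))/637589 = (-473 + 34430)*(1/637589) = 33957*(1/637589) = 33957/637589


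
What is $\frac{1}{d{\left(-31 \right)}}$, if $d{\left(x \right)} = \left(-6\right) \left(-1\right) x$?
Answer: $- \frac{1}{186} \approx -0.0053763$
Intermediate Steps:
$d{\left(x \right)} = 6 x$
$\frac{1}{d{\left(-31 \right)}} = \frac{1}{6 \left(-31\right)} = \frac{1}{-186} = - \frac{1}{186}$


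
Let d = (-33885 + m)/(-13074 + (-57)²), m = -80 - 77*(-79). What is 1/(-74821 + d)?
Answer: -3275/245029481 ≈ -1.3366e-5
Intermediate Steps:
m = 6003 (m = -80 + 6083 = 6003)
d = 9294/3275 (d = (-33885 + 6003)/(-13074 + (-57)²) = -27882/(-13074 + 3249) = -27882/(-9825) = -27882*(-1/9825) = 9294/3275 ≈ 2.8379)
1/(-74821 + d) = 1/(-74821 + 9294/3275) = 1/(-245029481/3275) = -3275/245029481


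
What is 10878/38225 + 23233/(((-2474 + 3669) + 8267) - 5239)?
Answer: 934019219/161424175 ≈ 5.7861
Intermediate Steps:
10878/38225 + 23233/(((-2474 + 3669) + 8267) - 5239) = 10878*(1/38225) + 23233/((1195 + 8267) - 5239) = 10878/38225 + 23233/(9462 - 5239) = 10878/38225 + 23233/4223 = 934019219/161424175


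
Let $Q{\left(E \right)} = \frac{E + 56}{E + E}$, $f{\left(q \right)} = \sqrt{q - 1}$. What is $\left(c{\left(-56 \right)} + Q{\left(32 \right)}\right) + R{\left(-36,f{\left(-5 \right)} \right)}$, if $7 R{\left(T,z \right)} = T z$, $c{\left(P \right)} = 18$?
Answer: $\frac{155}{8} - \frac{36 i \sqrt{6}}{7} \approx 19.375 - 12.597 i$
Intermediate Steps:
$f{\left(q \right)} = \sqrt{-1 + q}$
$Q{\left(E \right)} = \frac{56 + E}{2 E}$
$R{\left(T,z \right)} = \frac{T z}{7}$
$\left(c{\left(-56 \right)} + Q{\left(32 \right)}\right) + R{\left(-36,f{\left(-5 \right)} \right)} = \left(18 + \frac{56 + 32}{2 \cdot 32}\right) + \frac{1}{7} \left(-36\right) \sqrt{-1 - 5} = \left(18 + \frac{1}{2} \cdot \frac{1}{32} \cdot 88\right) + \frac{1}{7} \left(-36\right) \sqrt{-6} = \left(18 + \frac{11}{8}\right) + \frac{1}{7} \left(-36\right) i \sqrt{6} = \frac{155}{8} - \frac{36 i \sqrt{6}}{7}$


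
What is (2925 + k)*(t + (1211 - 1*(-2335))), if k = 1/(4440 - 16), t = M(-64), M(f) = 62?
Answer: 5836030651/553 ≈ 1.0553e+7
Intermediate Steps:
t = 62
k = 1/4424 ≈ 0.00022604
(2925 + k)*(t + (1211 - 1*(-2335))) = (2925 + 1/4424)*(62 + (1211 - 1*(-2335))) = 12940201*(62 + (1211 + 2335))/4424 = 12940201*(62 + 3546)/4424 = (12940201/4424)*3608 = 5836030651/553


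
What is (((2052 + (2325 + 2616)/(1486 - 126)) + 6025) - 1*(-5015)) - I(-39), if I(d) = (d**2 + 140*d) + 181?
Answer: 22920941/1360 ≈ 16854.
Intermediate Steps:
I(d) = 181 + d**2 + 140*d
(((2052 + (2325 + 2616)/(1486 - 126)) + 6025) - 1*(-5015)) - I(-39) = (((2052 + (2325 + 2616)/(1486 - 126)) + 6025) - 1*(-5015)) - (181 + (-39)**2 + 140*(-39)) = (((2052 + 4941/1360) + 6025) + 5015) - (181 + 1521 - 5460) = (((2052 + 4941*(1/1360)) + 6025) + 5015) - 1*(-3758) = (((2052 + 4941/1360) + 6025) + 5015) + 3758 = ((2795661/1360 + 6025) + 5015) + 3758 = (10989661/1360 + 5015) + 3758 = 17810061/1360 + 3758 = 22920941/1360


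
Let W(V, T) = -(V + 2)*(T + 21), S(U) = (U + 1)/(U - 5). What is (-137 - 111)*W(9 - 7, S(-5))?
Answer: 106144/5 ≈ 21229.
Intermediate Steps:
S(U) = (1 + U)/(-5 + U)
W(V, T) = -(2 + V)*(21 + T)
(-137 - 111)*W(9 - 7, S(-5)) = (-137 - 111)*(-42 - 21*(9 - 7) - 2*(1 - 5)/(-5 - 5) - (1 - 5)/(-5 - 5)*(9 - 7)) = -248*(-42 - 21*2 - 2*(-4)/(-10) - 1*-4/(-10)*2) = -248*(-42 - 42 - (-1)*(-4)/5 - 1*(-⅒*(-4))*2) = -248*(-42 - 42 - 2*⅖ - 1*⅖*2) = -248*(-42 - 42 - ⅘ - ⅘) = -248*(-428/5) = 106144/5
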